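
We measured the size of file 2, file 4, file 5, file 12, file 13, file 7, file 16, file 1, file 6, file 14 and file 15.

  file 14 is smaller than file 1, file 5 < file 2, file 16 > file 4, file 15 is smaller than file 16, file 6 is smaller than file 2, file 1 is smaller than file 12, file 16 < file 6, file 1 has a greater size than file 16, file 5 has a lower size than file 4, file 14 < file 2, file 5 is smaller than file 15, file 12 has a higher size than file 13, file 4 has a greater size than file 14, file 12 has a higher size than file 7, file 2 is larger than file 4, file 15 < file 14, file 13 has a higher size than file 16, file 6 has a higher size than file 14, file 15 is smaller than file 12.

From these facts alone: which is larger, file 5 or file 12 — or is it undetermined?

file 12

Chaining the given relations: file 5 < file 15 < file 14 < file 4 < file 16 < file 13 < file 12.
So file 12 is larger.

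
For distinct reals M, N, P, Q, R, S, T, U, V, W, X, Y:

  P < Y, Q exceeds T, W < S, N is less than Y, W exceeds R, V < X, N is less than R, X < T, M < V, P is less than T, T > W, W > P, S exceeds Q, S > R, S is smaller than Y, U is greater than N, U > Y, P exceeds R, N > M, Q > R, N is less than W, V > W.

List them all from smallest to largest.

M < N < R < P < W < V < X < T < Q < S < Y < U

The consecutive links are each given: M < N; N < R; R < P; P < W; W < V; V < X; X < T; T < Q; Q < S; S < Y; Y < U.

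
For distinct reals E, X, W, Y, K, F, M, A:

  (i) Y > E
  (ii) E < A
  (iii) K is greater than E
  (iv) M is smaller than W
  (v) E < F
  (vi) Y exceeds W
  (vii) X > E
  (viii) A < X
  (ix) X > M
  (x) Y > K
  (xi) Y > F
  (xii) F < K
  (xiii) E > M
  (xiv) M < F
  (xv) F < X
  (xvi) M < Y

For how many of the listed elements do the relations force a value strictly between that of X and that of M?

3

Chaining upward from M reaches: E, A, F, W, K, Y.
Chaining downward from X reaches: E, A, F.
Strictly between M and X are those in both lists: E, A, F — 3 elements.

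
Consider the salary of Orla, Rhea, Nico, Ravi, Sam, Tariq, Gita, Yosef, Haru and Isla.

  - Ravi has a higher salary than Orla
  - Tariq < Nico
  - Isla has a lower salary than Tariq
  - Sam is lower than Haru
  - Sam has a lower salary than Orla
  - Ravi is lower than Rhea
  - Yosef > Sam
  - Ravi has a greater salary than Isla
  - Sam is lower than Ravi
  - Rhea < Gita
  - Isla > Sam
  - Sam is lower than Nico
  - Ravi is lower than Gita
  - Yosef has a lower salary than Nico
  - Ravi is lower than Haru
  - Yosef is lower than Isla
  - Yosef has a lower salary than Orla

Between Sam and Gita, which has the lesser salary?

Sam

Sam < Yosef and Yosef < Isla give Sam < Isla.
With Isla < Ravi: Sam < Yosef < Isla < Ravi.
Then Ravi < Rhea extends the chain to Rhea.
With Rhea < Gita: Sam < Yosef < Isla < Ravi < Rhea < Gita.
So Sam < Gita; Sam is the lower of the two.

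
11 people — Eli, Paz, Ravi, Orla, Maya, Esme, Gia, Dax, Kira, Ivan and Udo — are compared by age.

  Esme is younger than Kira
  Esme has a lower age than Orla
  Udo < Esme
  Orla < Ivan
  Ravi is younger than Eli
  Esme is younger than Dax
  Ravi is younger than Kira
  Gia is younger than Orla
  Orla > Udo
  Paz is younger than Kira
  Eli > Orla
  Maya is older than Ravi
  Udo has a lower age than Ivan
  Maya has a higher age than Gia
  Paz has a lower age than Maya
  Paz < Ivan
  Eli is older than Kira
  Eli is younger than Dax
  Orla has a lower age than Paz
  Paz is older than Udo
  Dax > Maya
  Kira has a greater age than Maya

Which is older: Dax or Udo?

Udo < Esme and Esme < Orla give Udo < Orla.
With Orla < Paz: Udo < Esme < Orla < Paz.
With Paz < Maya: Udo < Esme < Orla < Paz < Maya.
With Maya < Kira: Udo < Esme < Orla < Paz < Maya < Kira.
With Kira < Eli: Udo < Esme < Orla < Paz < Maya < Kira < Eli.
With Eli < Dax: Udo < Esme < Orla < Paz < Maya < Kira < Eli < Dax.
So Udo < Dax; Dax is the older of the two.

Dax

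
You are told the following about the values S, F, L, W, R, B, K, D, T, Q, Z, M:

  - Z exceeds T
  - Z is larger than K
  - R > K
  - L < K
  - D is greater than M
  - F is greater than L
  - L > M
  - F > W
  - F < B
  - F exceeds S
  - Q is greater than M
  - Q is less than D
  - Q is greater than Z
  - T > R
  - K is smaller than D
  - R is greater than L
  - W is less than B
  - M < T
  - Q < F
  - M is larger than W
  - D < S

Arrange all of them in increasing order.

W < M < L < K < R < T < Z < Q < D < S < F < B

The consecutive links are each given: W < M; M < L; L < K; K < R; R < T; T < Z; Z < Q; Q < D; D < S; S < F; F < B.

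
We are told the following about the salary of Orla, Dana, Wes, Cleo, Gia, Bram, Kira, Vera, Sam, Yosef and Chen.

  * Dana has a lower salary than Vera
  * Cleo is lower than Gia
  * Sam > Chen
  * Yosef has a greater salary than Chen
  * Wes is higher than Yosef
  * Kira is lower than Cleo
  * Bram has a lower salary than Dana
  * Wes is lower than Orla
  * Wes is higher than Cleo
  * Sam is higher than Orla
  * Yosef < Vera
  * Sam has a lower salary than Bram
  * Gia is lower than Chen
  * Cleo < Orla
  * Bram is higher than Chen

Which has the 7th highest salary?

Yosef

Chaining the given pairs: Kira < Cleo < Gia < Chen < Yosef < Wes < Orla < Sam < Bram < Dana < Vera.
The 7th largest is Yosef.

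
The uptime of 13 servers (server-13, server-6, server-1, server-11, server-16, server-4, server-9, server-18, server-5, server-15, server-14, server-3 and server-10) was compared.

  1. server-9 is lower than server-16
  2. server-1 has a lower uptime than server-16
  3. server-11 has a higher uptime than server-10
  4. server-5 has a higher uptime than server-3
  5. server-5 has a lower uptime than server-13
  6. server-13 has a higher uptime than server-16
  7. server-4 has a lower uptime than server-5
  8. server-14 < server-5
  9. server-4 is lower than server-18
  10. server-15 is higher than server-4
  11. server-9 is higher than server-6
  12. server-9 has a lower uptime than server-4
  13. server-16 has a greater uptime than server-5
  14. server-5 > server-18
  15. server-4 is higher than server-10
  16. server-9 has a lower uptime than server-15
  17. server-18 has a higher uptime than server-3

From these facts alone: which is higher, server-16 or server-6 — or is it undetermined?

Following the relations from server-6: server-6 < server-9 < server-4 < server-5 < server-16.
So server-16 is higher.

server-16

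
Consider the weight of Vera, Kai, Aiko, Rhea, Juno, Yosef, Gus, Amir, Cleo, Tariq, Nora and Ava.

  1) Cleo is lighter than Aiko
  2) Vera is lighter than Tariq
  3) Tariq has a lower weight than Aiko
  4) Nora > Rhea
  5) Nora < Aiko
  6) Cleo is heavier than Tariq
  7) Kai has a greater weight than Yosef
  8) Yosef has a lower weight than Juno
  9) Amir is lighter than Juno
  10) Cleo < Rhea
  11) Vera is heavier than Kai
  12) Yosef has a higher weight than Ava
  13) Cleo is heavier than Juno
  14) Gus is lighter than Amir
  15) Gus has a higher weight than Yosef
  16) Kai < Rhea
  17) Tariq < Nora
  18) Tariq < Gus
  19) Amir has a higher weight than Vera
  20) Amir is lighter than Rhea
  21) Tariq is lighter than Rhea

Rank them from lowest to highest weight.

Ava < Yosef < Kai < Vera < Tariq < Gus < Amir < Juno < Cleo < Rhea < Nora < Aiko

Each adjacent pair is fixed by a given relation: Ava < Yosef; Yosef < Kai; Kai < Vera; Vera < Tariq; Tariq < Gus; Gus < Amir; Amir < Juno; Juno < Cleo; Cleo < Rhea; Rhea < Nora; Nora < Aiko. Chaining them end to end gives the full order.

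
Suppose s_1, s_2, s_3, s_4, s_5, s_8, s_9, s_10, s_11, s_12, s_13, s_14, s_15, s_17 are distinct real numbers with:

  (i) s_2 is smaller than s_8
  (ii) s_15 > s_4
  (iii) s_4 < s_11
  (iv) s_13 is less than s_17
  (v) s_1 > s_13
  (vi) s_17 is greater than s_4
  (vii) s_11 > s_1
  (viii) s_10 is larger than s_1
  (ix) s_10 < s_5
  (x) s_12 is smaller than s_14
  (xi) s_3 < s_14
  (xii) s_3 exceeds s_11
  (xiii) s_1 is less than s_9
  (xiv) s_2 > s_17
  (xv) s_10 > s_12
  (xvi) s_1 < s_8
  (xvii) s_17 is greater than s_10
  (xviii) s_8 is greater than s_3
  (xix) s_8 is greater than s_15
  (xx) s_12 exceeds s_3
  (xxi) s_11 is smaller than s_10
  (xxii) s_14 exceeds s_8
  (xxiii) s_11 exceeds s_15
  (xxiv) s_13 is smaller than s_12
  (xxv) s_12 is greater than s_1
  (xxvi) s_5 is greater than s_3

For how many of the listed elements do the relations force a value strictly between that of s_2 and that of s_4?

Chaining upward from s_4 reaches: s_15, s_11, s_3, s_12, s_10, s_5, s_17, s_8, s_14.
Chaining downward from s_2 reaches: s_13, s_1, s_15, s_11, s_3, s_12, s_10, s_17.
Strictly between s_4 and s_2 are those in both lists: s_15, s_11, s_3, s_12, s_10, s_17 — 6 elements.

6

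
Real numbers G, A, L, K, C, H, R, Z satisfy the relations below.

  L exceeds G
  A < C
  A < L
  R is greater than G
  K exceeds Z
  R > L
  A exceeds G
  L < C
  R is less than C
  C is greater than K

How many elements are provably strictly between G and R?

2

The relations place G below R. An element lies strictly between them when it is forced above G and also forced below R.
Above G: {A, L, C}. Below R: {A, L}.
Intersection: {A, L} — 2.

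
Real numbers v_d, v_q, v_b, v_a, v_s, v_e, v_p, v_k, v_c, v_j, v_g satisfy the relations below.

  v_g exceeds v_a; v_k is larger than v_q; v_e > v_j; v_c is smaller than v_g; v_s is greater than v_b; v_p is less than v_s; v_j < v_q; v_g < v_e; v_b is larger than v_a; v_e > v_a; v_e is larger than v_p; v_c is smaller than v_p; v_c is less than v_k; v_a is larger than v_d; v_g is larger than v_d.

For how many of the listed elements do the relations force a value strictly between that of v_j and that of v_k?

1

The relations place v_j below v_k. An element lies strictly between them when it is forced above v_j and also forced below v_k.
Above v_j: {v_q, v_e}. Below v_k: {v_c, v_q}.
Intersection: {v_q} — 1.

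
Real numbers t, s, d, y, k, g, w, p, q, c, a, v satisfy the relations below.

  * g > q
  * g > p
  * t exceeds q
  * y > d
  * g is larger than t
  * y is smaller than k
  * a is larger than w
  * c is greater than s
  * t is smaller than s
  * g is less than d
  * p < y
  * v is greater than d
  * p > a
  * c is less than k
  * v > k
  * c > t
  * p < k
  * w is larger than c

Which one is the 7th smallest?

Chaining the given pairs: q < t < s < c < w < a < p < g < d < y < k < v.
Counting 7 from the smallest end gives p.

p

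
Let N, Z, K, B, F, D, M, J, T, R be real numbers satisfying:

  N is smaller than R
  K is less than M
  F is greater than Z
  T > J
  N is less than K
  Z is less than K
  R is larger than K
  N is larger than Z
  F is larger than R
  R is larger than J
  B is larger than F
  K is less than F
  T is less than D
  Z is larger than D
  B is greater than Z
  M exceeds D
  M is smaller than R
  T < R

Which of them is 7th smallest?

Piecing the relations together gives one ordering: J < T < D < Z < N < K < M < R < F < B.
Counting 7 from the smallest end gives M.

M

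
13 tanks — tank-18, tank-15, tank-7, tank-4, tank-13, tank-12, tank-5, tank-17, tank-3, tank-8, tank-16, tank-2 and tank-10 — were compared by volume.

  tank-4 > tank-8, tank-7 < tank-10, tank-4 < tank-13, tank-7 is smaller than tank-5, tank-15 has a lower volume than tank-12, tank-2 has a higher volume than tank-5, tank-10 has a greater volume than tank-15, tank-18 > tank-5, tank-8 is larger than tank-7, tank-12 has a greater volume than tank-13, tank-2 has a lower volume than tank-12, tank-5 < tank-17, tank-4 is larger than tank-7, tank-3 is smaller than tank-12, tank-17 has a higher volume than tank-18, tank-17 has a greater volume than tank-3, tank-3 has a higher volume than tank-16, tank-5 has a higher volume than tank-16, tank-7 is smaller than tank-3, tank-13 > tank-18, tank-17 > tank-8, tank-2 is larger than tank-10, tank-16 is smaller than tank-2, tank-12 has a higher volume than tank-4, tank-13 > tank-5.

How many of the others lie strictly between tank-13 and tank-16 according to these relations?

2

Chaining upward from tank-16 reaches: tank-5, tank-3, tank-18, tank-2, tank-12, tank-17.
Chaining downward from tank-13 reaches: tank-7, tank-5, tank-8, tank-4, tank-18.
Strictly between tank-16 and tank-13 are those in both lists: tank-5, tank-18 — 2 elements.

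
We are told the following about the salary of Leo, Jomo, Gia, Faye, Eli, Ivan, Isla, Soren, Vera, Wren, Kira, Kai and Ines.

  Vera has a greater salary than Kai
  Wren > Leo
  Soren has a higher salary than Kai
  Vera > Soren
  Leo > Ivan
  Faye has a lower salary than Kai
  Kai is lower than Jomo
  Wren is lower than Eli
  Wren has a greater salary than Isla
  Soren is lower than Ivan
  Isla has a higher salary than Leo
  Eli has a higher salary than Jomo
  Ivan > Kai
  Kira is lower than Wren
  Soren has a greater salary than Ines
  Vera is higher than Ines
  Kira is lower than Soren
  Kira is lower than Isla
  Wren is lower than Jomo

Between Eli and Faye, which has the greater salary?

Eli

Faye < Kai and Kai < Soren give Faye < Soren.
With Soren < Ivan: Faye < Kai < Soren < Ivan.
With Ivan < Leo: Faye < Kai < Soren < Ivan < Leo.
With Leo < Isla: Faye < Kai < Soren < Ivan < Leo < Isla.
Then Isla < Wren extends the chain to Wren.
With Wren < Jomo: Faye < Kai < Soren < Ivan < Leo < Isla < Wren < Jomo.
Then Jomo < Eli extends the chain to Eli.
So Faye < Eli; Eli is the higher of the two.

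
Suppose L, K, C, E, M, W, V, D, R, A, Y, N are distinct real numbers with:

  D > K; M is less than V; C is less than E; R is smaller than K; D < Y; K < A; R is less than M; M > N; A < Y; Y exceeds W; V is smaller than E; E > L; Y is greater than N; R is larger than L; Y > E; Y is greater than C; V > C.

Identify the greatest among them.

Y

N is not greatest since N < M; L is not greatest since L < R; C is not greatest since C < E; R is not greatest since R < M; M is not greatest since M < V; K is not greatest since K < D; V is not greatest since V < E; W is not greatest since W < Y; D is not greatest since D < Y; E is not greatest since E < Y; A is not greatest since A < Y.
Only Y has nothing above it, so Y is the greatest.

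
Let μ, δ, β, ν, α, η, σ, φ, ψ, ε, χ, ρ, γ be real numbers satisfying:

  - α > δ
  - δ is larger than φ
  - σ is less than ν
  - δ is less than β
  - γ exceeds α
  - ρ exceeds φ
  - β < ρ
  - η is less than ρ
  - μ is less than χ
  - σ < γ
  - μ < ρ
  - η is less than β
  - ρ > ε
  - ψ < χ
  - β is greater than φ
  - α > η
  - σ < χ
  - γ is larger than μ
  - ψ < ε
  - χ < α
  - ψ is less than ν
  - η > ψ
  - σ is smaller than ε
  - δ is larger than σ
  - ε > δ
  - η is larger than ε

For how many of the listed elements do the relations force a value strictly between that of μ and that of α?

1

Chaining upward from μ reaches: χ, γ, ρ.
Chaining downward from α reaches: σ, φ, δ, ψ, ε, η, χ.
Strictly between μ and α are those in both lists: χ — 1 element.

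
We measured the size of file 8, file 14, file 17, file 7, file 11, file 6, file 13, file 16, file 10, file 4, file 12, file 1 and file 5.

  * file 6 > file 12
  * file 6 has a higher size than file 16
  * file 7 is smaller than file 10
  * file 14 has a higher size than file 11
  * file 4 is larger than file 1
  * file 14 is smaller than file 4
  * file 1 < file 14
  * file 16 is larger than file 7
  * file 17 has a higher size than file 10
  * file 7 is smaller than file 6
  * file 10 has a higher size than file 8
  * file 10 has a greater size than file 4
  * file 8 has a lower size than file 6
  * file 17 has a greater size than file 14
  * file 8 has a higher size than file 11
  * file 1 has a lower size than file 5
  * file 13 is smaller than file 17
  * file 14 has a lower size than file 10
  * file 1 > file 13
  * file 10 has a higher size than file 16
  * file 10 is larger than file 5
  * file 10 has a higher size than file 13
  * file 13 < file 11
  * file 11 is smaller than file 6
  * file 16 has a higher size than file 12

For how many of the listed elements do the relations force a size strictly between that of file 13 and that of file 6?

2

The relations place file 13 below file 6. An element lies strictly between them when it is forced above file 13 and also forced below file 6.
Above file 13: {file 11, file 1, file 5, file 14, file 8, file 4, file 10, file 17}. Below file 6: {file 7, file 11, file 12, file 16, file 8}.
Intersection: {file 11, file 8} — 2.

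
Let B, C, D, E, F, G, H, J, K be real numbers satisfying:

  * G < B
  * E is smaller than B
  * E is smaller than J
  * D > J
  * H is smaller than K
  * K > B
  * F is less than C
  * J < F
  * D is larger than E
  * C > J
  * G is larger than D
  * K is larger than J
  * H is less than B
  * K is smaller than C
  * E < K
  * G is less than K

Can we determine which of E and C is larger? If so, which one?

C

The relevant relations are E < J; J < D; D < G; G < B; B < K; K < C.
Chaining these gives E < J < D < G < B < K < C.
So C is larger.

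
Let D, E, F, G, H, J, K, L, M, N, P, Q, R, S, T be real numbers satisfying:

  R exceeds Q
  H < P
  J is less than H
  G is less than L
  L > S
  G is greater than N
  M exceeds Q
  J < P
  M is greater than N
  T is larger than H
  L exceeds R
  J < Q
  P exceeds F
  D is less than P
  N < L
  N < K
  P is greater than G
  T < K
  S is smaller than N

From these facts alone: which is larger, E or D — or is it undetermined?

Following every chain through E: nothing is chained to E.
D is not reached, and no chain runs the other way from D to E.
So the given relations leave the order of E and D undetermined.

undetermined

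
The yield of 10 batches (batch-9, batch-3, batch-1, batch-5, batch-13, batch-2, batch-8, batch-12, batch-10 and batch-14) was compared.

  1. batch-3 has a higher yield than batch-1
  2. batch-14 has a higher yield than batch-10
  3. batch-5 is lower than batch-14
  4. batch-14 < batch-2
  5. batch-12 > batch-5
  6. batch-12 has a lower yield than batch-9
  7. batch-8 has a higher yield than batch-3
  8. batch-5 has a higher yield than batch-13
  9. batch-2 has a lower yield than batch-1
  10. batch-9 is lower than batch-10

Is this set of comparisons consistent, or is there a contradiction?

consistent

Every relation is compatible with batch-13 < batch-5 < batch-12 < batch-9 < batch-10 < batch-14 < batch-2 < batch-1 < batch-3 < batch-8; the set is consistent.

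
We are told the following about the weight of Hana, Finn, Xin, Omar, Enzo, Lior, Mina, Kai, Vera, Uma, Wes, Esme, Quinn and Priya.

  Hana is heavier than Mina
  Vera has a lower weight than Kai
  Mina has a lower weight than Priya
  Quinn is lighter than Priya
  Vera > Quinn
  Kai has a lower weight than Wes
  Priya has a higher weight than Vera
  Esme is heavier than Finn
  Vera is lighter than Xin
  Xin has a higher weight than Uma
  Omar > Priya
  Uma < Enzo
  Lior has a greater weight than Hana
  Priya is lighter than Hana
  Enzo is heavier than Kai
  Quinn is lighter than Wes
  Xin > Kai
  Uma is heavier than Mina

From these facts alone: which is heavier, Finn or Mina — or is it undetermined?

undetermined

Following every chain through Mina: above Mina we get Uma, Priya, Hana, Enzo, Xin, Omar, Lior.
Finn is not reached, and no chain runs the other way from Finn to Mina.
So the given relations leave the order of Mina and Finn undetermined.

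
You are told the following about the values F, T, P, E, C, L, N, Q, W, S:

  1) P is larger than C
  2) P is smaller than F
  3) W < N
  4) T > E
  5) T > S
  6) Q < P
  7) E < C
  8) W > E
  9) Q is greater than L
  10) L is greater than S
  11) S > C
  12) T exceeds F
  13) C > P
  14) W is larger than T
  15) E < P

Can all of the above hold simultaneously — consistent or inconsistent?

Chaining the given relations yields C < S < L < Q < P, so C < P. But one relation states P < C. These cannot both hold.

inconsistent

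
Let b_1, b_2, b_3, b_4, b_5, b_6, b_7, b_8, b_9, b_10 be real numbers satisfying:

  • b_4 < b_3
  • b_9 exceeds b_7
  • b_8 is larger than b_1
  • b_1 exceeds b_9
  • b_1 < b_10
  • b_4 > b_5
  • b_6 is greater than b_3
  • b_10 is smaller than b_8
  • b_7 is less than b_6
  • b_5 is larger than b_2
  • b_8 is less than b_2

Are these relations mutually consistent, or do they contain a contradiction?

consistent

The single ordering b_7 < b_9 < b_1 < b_10 < b_8 < b_2 < b_5 < b_4 < b_3 < b_6 satisfies every listed relation, so no contradiction arises.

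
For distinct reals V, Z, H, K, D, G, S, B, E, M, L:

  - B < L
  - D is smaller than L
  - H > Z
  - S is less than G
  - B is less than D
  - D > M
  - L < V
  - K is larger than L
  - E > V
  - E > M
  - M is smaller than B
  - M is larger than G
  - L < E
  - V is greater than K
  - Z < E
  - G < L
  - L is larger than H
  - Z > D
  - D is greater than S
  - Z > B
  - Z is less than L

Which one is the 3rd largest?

The consecutive relations fix a unique order: S < G < M < B < D < Z < H < L < K < V < E.
The 3rd largest is K.

K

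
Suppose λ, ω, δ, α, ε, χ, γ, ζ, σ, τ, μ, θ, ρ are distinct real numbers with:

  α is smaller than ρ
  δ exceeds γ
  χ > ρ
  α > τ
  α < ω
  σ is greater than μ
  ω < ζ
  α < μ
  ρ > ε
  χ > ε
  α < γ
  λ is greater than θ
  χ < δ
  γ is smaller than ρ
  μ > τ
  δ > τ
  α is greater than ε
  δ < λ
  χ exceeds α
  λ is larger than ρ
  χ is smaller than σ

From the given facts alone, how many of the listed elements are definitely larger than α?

The elements the relations force above α are μ, γ, ρ, χ, σ, ω, δ, λ, ζ — no chain reaches any other.
That is 9.

9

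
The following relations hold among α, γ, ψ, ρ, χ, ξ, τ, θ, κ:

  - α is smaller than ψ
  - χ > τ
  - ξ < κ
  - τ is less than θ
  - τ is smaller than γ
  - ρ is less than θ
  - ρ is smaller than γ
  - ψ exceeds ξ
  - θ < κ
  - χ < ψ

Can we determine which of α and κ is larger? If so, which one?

undetermined

Following every chain through α: above α we get ψ.
κ is not reached, and no chain runs the other way from κ to α.
So the given relations leave the order of α and κ undetermined.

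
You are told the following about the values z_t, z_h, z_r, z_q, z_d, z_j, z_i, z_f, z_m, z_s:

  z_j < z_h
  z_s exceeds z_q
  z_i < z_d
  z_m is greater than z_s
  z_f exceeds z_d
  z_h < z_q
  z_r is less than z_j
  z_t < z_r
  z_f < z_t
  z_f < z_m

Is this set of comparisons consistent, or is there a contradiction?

consistent

The single ordering z_i < z_d < z_f < z_t < z_r < z_j < z_h < z_q < z_s < z_m satisfies every listed relation, so no contradiction arises.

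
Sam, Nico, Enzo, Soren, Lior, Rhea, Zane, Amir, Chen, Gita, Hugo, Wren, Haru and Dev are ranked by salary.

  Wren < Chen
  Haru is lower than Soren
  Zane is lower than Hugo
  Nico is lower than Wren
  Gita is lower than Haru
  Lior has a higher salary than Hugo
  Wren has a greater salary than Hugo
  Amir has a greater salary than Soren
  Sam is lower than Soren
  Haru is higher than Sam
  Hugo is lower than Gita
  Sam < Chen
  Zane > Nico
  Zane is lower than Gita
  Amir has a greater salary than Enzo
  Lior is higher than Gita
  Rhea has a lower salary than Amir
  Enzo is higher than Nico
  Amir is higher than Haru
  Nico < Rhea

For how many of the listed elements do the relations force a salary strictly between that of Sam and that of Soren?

Chaining upward from Sam reaches: Haru, Amir, Chen.
Chaining downward from Soren reaches: Nico, Zane, Hugo, Gita, Haru.
Strictly between Sam and Soren are those in both lists: Haru — 1 element.

1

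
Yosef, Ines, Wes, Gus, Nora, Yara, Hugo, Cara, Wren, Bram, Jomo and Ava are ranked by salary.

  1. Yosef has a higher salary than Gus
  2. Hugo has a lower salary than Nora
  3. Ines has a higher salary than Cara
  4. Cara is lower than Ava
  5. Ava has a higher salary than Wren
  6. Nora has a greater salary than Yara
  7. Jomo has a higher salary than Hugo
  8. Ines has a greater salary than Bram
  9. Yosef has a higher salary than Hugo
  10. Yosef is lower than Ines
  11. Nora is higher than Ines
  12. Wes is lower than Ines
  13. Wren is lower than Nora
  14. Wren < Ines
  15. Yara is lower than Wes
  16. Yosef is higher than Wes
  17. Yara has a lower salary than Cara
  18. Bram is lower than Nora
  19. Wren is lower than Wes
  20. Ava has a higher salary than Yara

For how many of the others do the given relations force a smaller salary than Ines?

8

From Ines the given relations immediately reach Wren, Cara, Wes, Bram, Yosef.
From those, Yara, Hugo, Gus — 8 in total.
No other element is forced below Ines by the given relations, so the count is 8.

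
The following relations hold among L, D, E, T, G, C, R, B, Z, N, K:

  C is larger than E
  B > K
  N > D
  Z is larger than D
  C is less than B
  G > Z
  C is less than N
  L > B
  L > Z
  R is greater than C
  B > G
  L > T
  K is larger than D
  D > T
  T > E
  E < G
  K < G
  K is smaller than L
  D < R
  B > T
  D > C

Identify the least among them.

E

T is not least since E < T; C is not least since E < C; D is not least since T < D; N is not least since D < N; R is not least since C < R; Z is not least since D < Z; K is not least since D < K; G is not least since E < G; B is not least since G < B; L is not least since K < L.
Only E has nothing below it, so E is the least.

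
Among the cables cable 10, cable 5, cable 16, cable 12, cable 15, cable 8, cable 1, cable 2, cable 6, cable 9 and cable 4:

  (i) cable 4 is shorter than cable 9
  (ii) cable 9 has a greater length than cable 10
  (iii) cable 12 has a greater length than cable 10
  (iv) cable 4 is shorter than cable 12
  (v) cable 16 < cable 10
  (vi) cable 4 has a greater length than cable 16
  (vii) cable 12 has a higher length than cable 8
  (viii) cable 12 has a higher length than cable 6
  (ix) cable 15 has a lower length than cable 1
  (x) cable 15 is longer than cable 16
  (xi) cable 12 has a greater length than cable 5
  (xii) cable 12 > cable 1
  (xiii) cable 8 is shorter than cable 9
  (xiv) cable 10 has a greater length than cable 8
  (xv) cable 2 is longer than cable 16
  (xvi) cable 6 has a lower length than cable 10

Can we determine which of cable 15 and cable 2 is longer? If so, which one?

Following every chain through cable 15: above cable 15 we get cable 1, cable 12; below cable 15 we get cable 16.
cable 2 is not reached, and no chain runs the other way from cable 2 to cable 15.
So the given relations leave the order of cable 15 and cable 2 undetermined.

undetermined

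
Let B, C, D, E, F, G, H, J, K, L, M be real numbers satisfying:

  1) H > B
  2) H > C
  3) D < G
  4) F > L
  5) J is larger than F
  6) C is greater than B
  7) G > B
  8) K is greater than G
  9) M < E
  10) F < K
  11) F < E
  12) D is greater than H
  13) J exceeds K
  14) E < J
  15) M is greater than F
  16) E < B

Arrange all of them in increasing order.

L < F < M < E < B < C < H < D < G < K < J

Nothing is placed below L, so it is least; from there L < F; F < M; M < E; E < B; B < C; C < H; H < D; D < G; G < K; K < J, each given directly.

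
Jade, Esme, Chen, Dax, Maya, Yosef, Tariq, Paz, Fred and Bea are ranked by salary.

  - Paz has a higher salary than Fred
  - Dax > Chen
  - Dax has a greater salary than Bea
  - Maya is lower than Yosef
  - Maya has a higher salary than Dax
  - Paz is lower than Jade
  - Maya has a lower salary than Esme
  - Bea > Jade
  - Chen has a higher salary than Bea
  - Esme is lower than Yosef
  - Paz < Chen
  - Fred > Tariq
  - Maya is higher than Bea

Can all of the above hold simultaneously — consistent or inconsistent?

The single ordering Tariq < Fred < Paz < Jade < Bea < Chen < Dax < Maya < Esme < Yosef satisfies every listed relation, so no contradiction arises.

consistent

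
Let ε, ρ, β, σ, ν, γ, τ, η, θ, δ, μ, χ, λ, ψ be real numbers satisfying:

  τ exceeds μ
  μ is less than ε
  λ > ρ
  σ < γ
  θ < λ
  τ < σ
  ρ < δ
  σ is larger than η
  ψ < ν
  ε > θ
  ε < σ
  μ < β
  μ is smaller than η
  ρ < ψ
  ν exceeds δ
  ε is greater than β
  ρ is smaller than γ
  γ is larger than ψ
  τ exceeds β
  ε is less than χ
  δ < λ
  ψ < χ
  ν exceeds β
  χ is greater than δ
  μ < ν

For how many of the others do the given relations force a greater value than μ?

The elements the relations force above μ are η, β, τ, ε, σ, ν, χ, γ — no chain reaches any other.
That is 8.

8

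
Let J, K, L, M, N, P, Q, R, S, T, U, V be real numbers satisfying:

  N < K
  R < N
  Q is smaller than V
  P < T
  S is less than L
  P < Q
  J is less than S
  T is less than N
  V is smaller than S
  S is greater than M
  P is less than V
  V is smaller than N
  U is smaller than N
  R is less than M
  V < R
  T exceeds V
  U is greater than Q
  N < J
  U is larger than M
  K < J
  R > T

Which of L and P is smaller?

P

P < Q < V < T < R < M < U < N < K < J < S < L, by transitivity through Q, V, T, R, M, U, N, K, J, S.
So P < L; P is the smaller of the two.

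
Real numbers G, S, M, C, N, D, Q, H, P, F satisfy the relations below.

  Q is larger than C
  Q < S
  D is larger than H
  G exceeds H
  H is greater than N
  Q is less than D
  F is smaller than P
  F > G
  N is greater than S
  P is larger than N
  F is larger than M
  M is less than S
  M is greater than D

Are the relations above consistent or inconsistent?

inconsistent

Chaining the given relations yields D < M < S < N < H, so D < H. But one relation states H < D. These cannot both hold.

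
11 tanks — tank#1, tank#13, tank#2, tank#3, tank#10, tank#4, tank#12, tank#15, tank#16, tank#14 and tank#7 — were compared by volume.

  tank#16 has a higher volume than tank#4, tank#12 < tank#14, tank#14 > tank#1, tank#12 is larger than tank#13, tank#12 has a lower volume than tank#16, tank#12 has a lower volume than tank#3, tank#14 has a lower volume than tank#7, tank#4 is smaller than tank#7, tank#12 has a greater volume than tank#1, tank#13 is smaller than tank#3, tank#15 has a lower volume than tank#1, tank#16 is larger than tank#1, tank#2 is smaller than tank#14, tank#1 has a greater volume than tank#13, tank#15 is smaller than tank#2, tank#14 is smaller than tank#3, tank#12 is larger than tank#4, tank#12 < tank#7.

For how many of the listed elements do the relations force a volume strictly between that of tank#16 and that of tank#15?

The relations place tank#15 below tank#16. An element lies strictly between them when it is forced above tank#15 and also forced below tank#16.
Above tank#15: {tank#2, tank#1, tank#12, tank#14, tank#3, tank#7}. Below tank#16: {tank#4, tank#13, tank#1, tank#12}.
Intersection: {tank#1, tank#12} — 2.

2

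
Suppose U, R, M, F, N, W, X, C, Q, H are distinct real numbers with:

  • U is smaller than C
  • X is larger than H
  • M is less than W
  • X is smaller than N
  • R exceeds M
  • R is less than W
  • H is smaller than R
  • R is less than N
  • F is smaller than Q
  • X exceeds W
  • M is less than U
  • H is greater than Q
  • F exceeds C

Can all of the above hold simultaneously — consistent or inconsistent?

consistent

Every relation is compatible with M < U < C < F < Q < H < R < W < X < N; the set is consistent.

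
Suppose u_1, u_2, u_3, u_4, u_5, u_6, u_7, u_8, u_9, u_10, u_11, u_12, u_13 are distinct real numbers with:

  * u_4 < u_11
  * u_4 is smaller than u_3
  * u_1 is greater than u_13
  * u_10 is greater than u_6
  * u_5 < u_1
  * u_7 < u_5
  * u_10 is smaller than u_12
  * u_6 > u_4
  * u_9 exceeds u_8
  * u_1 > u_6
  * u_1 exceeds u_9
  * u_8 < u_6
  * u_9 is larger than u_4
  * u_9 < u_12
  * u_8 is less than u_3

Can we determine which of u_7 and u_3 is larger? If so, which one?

undetermined

Following every chain through u_7: above u_7 we get u_5, u_1.
u_3 is not reached, and no chain runs the other way from u_3 to u_7.
So the given relations leave the order of u_7 and u_3 undetermined.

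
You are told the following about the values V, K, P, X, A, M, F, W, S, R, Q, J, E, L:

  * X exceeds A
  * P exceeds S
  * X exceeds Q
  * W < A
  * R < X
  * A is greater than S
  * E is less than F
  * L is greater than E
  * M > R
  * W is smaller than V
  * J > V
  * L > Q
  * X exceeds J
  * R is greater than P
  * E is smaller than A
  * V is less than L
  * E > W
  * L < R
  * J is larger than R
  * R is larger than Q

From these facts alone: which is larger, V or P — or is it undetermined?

Following every chain through P: above P we get R, J, X, M; below P we get S.
V is not reached, and no chain runs the other way from V to P.
So the given relations leave the order of P and V undetermined.

undetermined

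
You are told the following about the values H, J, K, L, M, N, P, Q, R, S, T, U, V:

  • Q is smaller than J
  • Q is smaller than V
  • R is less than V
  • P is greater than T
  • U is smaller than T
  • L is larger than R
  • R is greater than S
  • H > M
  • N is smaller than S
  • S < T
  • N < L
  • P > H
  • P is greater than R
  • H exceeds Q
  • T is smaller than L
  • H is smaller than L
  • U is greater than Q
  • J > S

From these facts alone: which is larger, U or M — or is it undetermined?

undetermined

Following every chain through U: above U we get T, L, P; below U we get Q.
M is not reached, and no chain runs the other way from M to U.
So the given relations leave the order of U and M undetermined.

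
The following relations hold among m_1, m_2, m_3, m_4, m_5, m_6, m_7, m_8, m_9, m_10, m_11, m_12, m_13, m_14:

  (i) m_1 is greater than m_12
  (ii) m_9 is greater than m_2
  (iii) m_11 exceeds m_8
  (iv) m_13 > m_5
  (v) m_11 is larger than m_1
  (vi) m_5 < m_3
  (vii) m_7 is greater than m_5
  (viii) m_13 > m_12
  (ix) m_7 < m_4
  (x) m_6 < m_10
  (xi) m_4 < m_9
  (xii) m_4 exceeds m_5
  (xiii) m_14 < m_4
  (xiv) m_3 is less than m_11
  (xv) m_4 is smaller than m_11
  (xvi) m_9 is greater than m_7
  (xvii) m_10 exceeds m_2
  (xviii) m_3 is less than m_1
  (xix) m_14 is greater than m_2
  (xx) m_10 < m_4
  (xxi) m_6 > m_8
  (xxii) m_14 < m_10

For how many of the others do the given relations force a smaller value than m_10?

4

Directly below m_10: m_6, m_2, m_14.
One step further: m_8 (4 so far).
Nothing else is reachable below m_10; 4 in all.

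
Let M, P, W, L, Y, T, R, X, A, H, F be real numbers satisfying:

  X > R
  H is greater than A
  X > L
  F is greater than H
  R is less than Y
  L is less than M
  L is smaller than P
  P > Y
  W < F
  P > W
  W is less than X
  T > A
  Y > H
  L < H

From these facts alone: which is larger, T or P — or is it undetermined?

undetermined

Following every chain through T: below T we get A.
P is not reached, and no chain runs the other way from P to T.
So the given relations leave the order of T and P undetermined.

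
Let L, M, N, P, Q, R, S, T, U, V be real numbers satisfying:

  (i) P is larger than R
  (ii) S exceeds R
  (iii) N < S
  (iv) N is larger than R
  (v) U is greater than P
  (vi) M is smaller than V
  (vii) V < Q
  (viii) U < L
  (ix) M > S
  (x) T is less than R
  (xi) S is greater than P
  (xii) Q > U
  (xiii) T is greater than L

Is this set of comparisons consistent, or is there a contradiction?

Chaining the given relations yields P < U < L < T < R, so P < R. But one relation states R < P. These cannot both hold.

inconsistent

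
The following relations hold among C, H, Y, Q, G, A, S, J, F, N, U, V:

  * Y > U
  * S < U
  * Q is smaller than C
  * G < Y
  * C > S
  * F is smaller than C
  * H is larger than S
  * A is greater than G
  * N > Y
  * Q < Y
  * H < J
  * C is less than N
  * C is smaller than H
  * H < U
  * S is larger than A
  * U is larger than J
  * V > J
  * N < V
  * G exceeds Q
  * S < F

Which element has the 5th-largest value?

Piecing the relations together gives one ordering: Q < G < A < S < F < C < H < J < U < Y < N < V.
Counting 5 from the largest end gives J.

J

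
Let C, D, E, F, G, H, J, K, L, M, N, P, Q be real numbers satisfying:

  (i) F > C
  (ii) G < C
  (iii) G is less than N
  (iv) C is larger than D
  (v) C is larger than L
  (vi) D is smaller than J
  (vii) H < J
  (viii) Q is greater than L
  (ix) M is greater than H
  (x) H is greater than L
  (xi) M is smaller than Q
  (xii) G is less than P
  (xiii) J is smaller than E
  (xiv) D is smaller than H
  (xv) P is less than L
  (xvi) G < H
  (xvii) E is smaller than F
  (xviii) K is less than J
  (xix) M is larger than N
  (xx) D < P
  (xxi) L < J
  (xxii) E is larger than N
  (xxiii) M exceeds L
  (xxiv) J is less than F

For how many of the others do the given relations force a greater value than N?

4

Directly above N: M, E.
One step further: Q, F (4 so far).
No other element is forced above N by the given relations, so the count is 4.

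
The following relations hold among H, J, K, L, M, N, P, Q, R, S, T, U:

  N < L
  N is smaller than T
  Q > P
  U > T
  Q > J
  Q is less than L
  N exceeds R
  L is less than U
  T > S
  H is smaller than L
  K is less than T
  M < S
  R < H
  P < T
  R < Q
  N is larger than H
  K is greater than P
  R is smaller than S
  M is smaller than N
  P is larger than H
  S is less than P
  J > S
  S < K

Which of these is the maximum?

R is not greatest since R < Q; H is not greatest since H < P; M is not greatest since M < N; S is not greatest since S < K; N is not greatest since N < T; J is not greatest since J < Q; P is not greatest since P < Q; K is not greatest since K < T; Q is not greatest since Q < L; T is not greatest since T < U; L is not greatest since L < U.
Only U has nothing above it, so U is the maximum.

U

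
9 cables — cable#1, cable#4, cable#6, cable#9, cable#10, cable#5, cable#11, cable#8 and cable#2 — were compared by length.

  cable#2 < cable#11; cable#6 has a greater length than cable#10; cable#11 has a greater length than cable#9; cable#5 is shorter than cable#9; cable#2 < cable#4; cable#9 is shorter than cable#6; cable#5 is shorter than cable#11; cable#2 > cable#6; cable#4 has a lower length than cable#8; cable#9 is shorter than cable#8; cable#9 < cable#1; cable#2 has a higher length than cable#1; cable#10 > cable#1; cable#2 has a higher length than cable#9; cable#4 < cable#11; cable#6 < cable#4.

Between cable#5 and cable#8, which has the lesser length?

cable#5

cable#5 < cable#9 and cable#9 < cable#1 give cable#5 < cable#1.
With cable#1 < cable#10: cable#5 < cable#9 < cable#1 < cable#10.
With cable#10 < cable#6: cable#5 < cable#9 < cable#1 < cable#10 < cable#6.
Then cable#6 < cable#2 extends the chain to cable#2.
Then cable#2 < cable#4 extends the chain to cable#4.
Then cable#4 < cable#8 extends the chain to cable#8.
So cable#5 < cable#8; cable#5 is the shorter of the two.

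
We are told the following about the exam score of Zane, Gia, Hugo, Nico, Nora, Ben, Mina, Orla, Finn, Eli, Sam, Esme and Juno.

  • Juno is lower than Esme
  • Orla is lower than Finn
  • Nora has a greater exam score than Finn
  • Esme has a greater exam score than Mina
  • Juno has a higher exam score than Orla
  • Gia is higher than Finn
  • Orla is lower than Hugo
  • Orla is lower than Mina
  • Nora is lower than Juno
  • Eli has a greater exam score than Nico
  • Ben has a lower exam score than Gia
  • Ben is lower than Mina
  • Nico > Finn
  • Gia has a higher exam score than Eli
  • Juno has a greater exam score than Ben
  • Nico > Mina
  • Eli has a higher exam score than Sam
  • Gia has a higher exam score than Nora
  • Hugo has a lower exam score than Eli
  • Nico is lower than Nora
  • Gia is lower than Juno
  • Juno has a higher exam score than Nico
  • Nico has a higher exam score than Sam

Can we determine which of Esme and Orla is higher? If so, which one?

Link the given pairs in sequence: Orla < Mina; Mina < Nico; Nico < Nora; Nora < Gia; Gia < Juno; Juno < Esme.
Chaining these gives Orla < Mina < Nico < Nora < Gia < Juno < Esme.
So Esme is higher.

Esme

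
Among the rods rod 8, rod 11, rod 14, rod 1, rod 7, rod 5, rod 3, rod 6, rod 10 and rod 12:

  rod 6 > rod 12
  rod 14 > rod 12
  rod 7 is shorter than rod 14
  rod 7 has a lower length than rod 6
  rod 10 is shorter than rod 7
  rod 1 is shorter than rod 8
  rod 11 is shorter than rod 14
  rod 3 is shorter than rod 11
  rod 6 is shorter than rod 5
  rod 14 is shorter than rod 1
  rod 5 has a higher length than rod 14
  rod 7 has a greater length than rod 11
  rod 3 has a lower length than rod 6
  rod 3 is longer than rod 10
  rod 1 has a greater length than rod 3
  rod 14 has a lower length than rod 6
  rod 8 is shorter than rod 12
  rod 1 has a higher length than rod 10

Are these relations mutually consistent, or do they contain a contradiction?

inconsistent

We have rod 12 < rod 14 stated directly, yet also rod 14 < rod 1 < rod 8 < rod 12 by chaining the others — so rod 14 < rod 12. Contradiction.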